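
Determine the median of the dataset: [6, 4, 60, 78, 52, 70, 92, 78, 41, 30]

56

Step 1: Sort the data in ascending order: [4, 6, 30, 41, 52, 60, 70, 78, 78, 92]
Step 2: The number of values is n = 10.
Step 3: Since n is even, the median is the average of positions 5 and 6:
  Median = (52 + 60) / 2 = 56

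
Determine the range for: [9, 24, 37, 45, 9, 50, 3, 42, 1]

49

Step 1: Identify the maximum value: max = 50
Step 2: Identify the minimum value: min = 1
Step 3: Range = max - min = 50 - 1 = 49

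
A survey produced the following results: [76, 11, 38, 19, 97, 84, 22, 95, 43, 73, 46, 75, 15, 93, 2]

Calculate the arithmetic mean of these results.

52.6

Step 1: Sum all values: 76 + 11 + 38 + 19 + 97 + 84 + 22 + 95 + 43 + 73 + 46 + 75 + 15 + 93 + 2 = 789
Step 2: Count the number of values: n = 15
Step 3: Mean = sum / n = 789 / 15 = 52.6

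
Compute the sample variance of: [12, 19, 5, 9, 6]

31.7

Step 1: Compute the mean: (12 + 19 + 5 + 9 + 6) / 5 = 10.2
Step 2: Compute squared deviations from the mean:
  (12 - 10.2)^2 = 3.24
  (19 - 10.2)^2 = 77.44
  (5 - 10.2)^2 = 27.04
  (9 - 10.2)^2 = 1.44
  (6 - 10.2)^2 = 17.64
Step 3: Sum of squared deviations = 126.8
Step 4: Sample variance = 126.8 / 4 = 31.7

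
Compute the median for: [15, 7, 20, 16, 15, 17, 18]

16

Step 1: Sort the data in ascending order: [7, 15, 15, 16, 17, 18, 20]
Step 2: The number of values is n = 7.
Step 3: Since n is odd, the median is the middle value at position 4: 16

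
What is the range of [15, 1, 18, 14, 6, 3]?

17

Step 1: Identify the maximum value: max = 18
Step 2: Identify the minimum value: min = 1
Step 3: Range = max - min = 18 - 1 = 17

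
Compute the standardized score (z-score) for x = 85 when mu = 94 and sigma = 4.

-2.25

Step 1: Recall the z-score formula: z = (x - mu) / sigma
Step 2: Substitute values: z = (85 - 94) / 4
Step 3: z = -9 / 4 = -2.25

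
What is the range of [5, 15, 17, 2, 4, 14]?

15

Step 1: Identify the maximum value: max = 17
Step 2: Identify the minimum value: min = 2
Step 3: Range = max - min = 17 - 2 = 15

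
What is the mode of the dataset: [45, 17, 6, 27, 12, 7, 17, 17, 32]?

17

Step 1: Count the frequency of each value:
  6: appears 1 time(s)
  7: appears 1 time(s)
  12: appears 1 time(s)
  17: appears 3 time(s)
  27: appears 1 time(s)
  32: appears 1 time(s)
  45: appears 1 time(s)
Step 2: The value 17 appears most frequently (3 times).
Step 3: Mode = 17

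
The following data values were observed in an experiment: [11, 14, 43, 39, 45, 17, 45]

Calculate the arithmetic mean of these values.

30.5714

Step 1: Sum all values: 11 + 14 + 43 + 39 + 45 + 17 + 45 = 214
Step 2: Count the number of values: n = 7
Step 3: Mean = sum / n = 214 / 7 = 30.5714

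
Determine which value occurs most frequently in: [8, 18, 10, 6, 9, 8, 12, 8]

8

Step 1: Count the frequency of each value:
  6: appears 1 time(s)
  8: appears 3 time(s)
  9: appears 1 time(s)
  10: appears 1 time(s)
  12: appears 1 time(s)
  18: appears 1 time(s)
Step 2: The value 8 appears most frequently (3 times).
Step 3: Mode = 8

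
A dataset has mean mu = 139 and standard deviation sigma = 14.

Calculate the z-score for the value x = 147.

0.5714

Step 1: Recall the z-score formula: z = (x - mu) / sigma
Step 2: Substitute values: z = (147 - 139) / 14
Step 3: z = 8 / 14 = 0.5714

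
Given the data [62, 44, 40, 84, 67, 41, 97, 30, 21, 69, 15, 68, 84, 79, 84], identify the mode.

84

Step 1: Count the frequency of each value:
  15: appears 1 time(s)
  21: appears 1 time(s)
  30: appears 1 time(s)
  40: appears 1 time(s)
  41: appears 1 time(s)
  44: appears 1 time(s)
  62: appears 1 time(s)
  67: appears 1 time(s)
  68: appears 1 time(s)
  69: appears 1 time(s)
  79: appears 1 time(s)
  84: appears 3 time(s)
  97: appears 1 time(s)
Step 2: The value 84 appears most frequently (3 times).
Step 3: Mode = 84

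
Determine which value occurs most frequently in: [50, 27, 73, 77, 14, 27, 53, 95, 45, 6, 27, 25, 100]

27

Step 1: Count the frequency of each value:
  6: appears 1 time(s)
  14: appears 1 time(s)
  25: appears 1 time(s)
  27: appears 3 time(s)
  45: appears 1 time(s)
  50: appears 1 time(s)
  53: appears 1 time(s)
  73: appears 1 time(s)
  77: appears 1 time(s)
  95: appears 1 time(s)
  100: appears 1 time(s)
Step 2: The value 27 appears most frequently (3 times).
Step 3: Mode = 27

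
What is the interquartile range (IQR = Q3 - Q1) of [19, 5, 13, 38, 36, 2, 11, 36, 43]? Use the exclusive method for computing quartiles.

29

Step 1: Sort the data: [2, 5, 11, 13, 19, 36, 36, 38, 43]
Step 2: n = 9
Step 3: Using the exclusive quartile method:
  Q1 = 8
  Q2 (median) = 19
  Q3 = 37
  IQR = Q3 - Q1 = 37 - 8 = 29
Step 4: IQR = 29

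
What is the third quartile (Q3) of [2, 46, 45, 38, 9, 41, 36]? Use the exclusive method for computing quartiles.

45

Step 1: Sort the data: [2, 9, 36, 38, 41, 45, 46]
Step 2: n = 7
Step 3: Using the exclusive quartile method:
  Q1 = 9
  Q2 (median) = 38
  Q3 = 45
  IQR = Q3 - Q1 = 45 - 9 = 36
Step 4: Q3 = 45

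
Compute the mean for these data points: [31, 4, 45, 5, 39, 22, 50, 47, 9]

28

Step 1: Sum all values: 31 + 4 + 45 + 5 + 39 + 22 + 50 + 47 + 9 = 252
Step 2: Count the number of values: n = 9
Step 3: Mean = sum / n = 252 / 9 = 28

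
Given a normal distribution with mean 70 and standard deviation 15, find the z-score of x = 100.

2

Step 1: Recall the z-score formula: z = (x - mu) / sigma
Step 2: Substitute values: z = (100 - 70) / 15
Step 3: z = 30 / 15 = 2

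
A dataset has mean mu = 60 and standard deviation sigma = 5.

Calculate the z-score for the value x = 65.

1

Step 1: Recall the z-score formula: z = (x - mu) / sigma
Step 2: Substitute values: z = (65 - 60) / 5
Step 3: z = 5 / 5 = 1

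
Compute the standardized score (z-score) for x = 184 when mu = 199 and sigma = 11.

-1.3636

Step 1: Recall the z-score formula: z = (x - mu) / sigma
Step 2: Substitute values: z = (184 - 199) / 11
Step 3: z = -15 / 11 = -1.3636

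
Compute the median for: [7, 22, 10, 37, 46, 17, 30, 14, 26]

22

Step 1: Sort the data in ascending order: [7, 10, 14, 17, 22, 26, 30, 37, 46]
Step 2: The number of values is n = 9.
Step 3: Since n is odd, the median is the middle value at position 5: 22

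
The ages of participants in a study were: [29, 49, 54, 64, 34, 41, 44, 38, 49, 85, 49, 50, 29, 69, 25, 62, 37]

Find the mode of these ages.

49

Step 1: Count the frequency of each value:
  25: appears 1 time(s)
  29: appears 2 time(s)
  34: appears 1 time(s)
  37: appears 1 time(s)
  38: appears 1 time(s)
  41: appears 1 time(s)
  44: appears 1 time(s)
  49: appears 3 time(s)
  50: appears 1 time(s)
  54: appears 1 time(s)
  62: appears 1 time(s)
  64: appears 1 time(s)
  69: appears 1 time(s)
  85: appears 1 time(s)
Step 2: The value 49 appears most frequently (3 times).
Step 3: Mode = 49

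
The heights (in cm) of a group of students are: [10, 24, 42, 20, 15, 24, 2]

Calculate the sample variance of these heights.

160.619

Step 1: Compute the mean: (10 + 24 + 42 + 20 + 15 + 24 + 2) / 7 = 19.5714
Step 2: Compute squared deviations from the mean:
  (10 - 19.5714)^2 = 91.6122
  (24 - 19.5714)^2 = 19.6122
  (42 - 19.5714)^2 = 503.0408
  (20 - 19.5714)^2 = 0.1837
  (15 - 19.5714)^2 = 20.898
  (24 - 19.5714)^2 = 19.6122
  (2 - 19.5714)^2 = 308.7551
Step 3: Sum of squared deviations = 963.7143
Step 4: Sample variance = 963.7143 / 6 = 160.619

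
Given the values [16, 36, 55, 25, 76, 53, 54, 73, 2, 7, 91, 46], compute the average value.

44.5

Step 1: Sum all values: 16 + 36 + 55 + 25 + 76 + 53 + 54 + 73 + 2 + 7 + 91 + 46 = 534
Step 2: Count the number of values: n = 12
Step 3: Mean = sum / n = 534 / 12 = 44.5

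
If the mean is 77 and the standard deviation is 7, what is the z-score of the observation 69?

-1.1429

Step 1: Recall the z-score formula: z = (x - mu) / sigma
Step 2: Substitute values: z = (69 - 77) / 7
Step 3: z = -8 / 7 = -1.1429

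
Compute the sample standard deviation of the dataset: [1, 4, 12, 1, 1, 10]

4.9565

Step 1: Compute the mean: 4.8333
Step 2: Sum of squared deviations from the mean: 122.8333
Step 3: Sample variance = 122.8333 / 5 = 24.5667
Step 4: Standard deviation = sqrt(24.5667) = 4.9565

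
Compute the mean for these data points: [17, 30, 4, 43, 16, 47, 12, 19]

23.5

Step 1: Sum all values: 17 + 30 + 4 + 43 + 16 + 47 + 12 + 19 = 188
Step 2: Count the number of values: n = 8
Step 3: Mean = sum / n = 188 / 8 = 23.5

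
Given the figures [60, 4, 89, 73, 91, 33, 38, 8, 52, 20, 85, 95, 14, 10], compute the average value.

48

Step 1: Sum all values: 60 + 4 + 89 + 73 + 91 + 33 + 38 + 8 + 52 + 20 + 85 + 95 + 14 + 10 = 672
Step 2: Count the number of values: n = 14
Step 3: Mean = sum / n = 672 / 14 = 48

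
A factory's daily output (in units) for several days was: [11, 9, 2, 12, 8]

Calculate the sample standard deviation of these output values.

3.9115

Step 1: Compute the mean: 8.4
Step 2: Sum of squared deviations from the mean: 61.2
Step 3: Sample variance = 61.2 / 4 = 15.3
Step 4: Standard deviation = sqrt(15.3) = 3.9115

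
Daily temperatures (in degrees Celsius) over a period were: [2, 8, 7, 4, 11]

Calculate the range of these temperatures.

9

Step 1: Identify the maximum value: max = 11
Step 2: Identify the minimum value: min = 2
Step 3: Range = max - min = 11 - 2 = 9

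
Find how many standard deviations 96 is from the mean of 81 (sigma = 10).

1.5

Step 1: Recall the z-score formula: z = (x - mu) / sigma
Step 2: Substitute values: z = (96 - 81) / 10
Step 3: z = 15 / 10 = 1.5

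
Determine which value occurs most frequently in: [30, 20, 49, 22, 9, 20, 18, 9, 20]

20

Step 1: Count the frequency of each value:
  9: appears 2 time(s)
  18: appears 1 time(s)
  20: appears 3 time(s)
  22: appears 1 time(s)
  30: appears 1 time(s)
  49: appears 1 time(s)
Step 2: The value 20 appears most frequently (3 times).
Step 3: Mode = 20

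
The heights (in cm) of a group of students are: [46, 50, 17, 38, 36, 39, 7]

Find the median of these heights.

38

Step 1: Sort the data in ascending order: [7, 17, 36, 38, 39, 46, 50]
Step 2: The number of values is n = 7.
Step 3: Since n is odd, the median is the middle value at position 4: 38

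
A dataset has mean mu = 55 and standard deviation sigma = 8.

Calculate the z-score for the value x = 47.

-1

Step 1: Recall the z-score formula: z = (x - mu) / sigma
Step 2: Substitute values: z = (47 - 55) / 8
Step 3: z = -8 / 8 = -1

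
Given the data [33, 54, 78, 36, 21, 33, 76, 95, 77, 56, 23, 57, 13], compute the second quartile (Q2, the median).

54

Step 1: Sort the data: [13, 21, 23, 33, 33, 36, 54, 56, 57, 76, 77, 78, 95]
Step 2: n = 13
Step 3: Q2 is the median. Since n is odd, it is the middle value at position 7: 54
Step 4: Q2 = 54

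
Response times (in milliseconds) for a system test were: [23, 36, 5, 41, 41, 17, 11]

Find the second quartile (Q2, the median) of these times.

23

Step 1: Sort the data: [5, 11, 17, 23, 36, 41, 41]
Step 2: n = 7
Step 3: Q2 is the median. Since n is odd, it is the middle value at position 4: 23
Step 4: Q2 = 23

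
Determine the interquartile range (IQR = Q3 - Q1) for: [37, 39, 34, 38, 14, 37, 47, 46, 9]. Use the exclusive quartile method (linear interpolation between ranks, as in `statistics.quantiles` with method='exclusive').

18.5

Step 1: Sort the data: [9, 14, 34, 37, 37, 38, 39, 46, 47]
Step 2: n = 9
Step 3: Using the exclusive quartile method:
  Q1 = 24
  Q2 (median) = 37
  Q3 = 42.5
  IQR = Q3 - Q1 = 42.5 - 24 = 18.5
Step 4: IQR = 18.5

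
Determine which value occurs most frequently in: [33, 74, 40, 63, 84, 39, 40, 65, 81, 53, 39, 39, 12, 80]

39

Step 1: Count the frequency of each value:
  12: appears 1 time(s)
  33: appears 1 time(s)
  39: appears 3 time(s)
  40: appears 2 time(s)
  53: appears 1 time(s)
  63: appears 1 time(s)
  65: appears 1 time(s)
  74: appears 1 time(s)
  80: appears 1 time(s)
  81: appears 1 time(s)
  84: appears 1 time(s)
Step 2: The value 39 appears most frequently (3 times).
Step 3: Mode = 39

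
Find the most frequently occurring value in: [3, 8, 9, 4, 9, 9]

9

Step 1: Count the frequency of each value:
  3: appears 1 time(s)
  4: appears 1 time(s)
  8: appears 1 time(s)
  9: appears 3 time(s)
Step 2: The value 9 appears most frequently (3 times).
Step 3: Mode = 9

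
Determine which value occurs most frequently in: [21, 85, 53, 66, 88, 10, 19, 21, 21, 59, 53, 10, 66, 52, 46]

21

Step 1: Count the frequency of each value:
  10: appears 2 time(s)
  19: appears 1 time(s)
  21: appears 3 time(s)
  46: appears 1 time(s)
  52: appears 1 time(s)
  53: appears 2 time(s)
  59: appears 1 time(s)
  66: appears 2 time(s)
  85: appears 1 time(s)
  88: appears 1 time(s)
Step 2: The value 21 appears most frequently (3 times).
Step 3: Mode = 21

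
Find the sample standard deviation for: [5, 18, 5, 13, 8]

5.6303

Step 1: Compute the mean: 9.8
Step 2: Sum of squared deviations from the mean: 126.8
Step 3: Sample variance = 126.8 / 4 = 31.7
Step 4: Standard deviation = sqrt(31.7) = 5.6303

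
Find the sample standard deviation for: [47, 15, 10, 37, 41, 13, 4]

17.2475

Step 1: Compute the mean: 23.8571
Step 2: Sum of squared deviations from the mean: 1784.8571
Step 3: Sample variance = 1784.8571 / 6 = 297.4762
Step 4: Standard deviation = sqrt(297.4762) = 17.2475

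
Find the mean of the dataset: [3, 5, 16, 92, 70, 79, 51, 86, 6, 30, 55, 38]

44.25

Step 1: Sum all values: 3 + 5 + 16 + 92 + 70 + 79 + 51 + 86 + 6 + 30 + 55 + 38 = 531
Step 2: Count the number of values: n = 12
Step 3: Mean = sum / n = 531 / 12 = 44.25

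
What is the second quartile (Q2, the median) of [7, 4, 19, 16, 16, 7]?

11.5

Step 1: Sort the data: [4, 7, 7, 16, 16, 19]
Step 2: n = 6
Step 3: Q2 is the median. Since n is even, it is the average of the values at positions 3 and 4:
  Q2 = (7 + 16) / 2 = 11.5
Step 4: Q2 = 11.5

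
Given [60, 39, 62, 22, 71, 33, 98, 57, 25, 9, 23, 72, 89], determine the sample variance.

772.0256

Step 1: Compute the mean: (60 + 39 + 62 + 22 + 71 + 33 + 98 + 57 + 25 + 9 + 23 + 72 + 89) / 13 = 50.7692
Step 2: Compute squared deviations from the mean:
  (60 - 50.7692)^2 = 85.2071
  (39 - 50.7692)^2 = 138.5148
  (62 - 50.7692)^2 = 126.1302
  (22 - 50.7692)^2 = 827.6686
  (71 - 50.7692)^2 = 409.284
  (33 - 50.7692)^2 = 315.7456
  (98 - 50.7692)^2 = 2230.7456
  (57 - 50.7692)^2 = 38.8225
  (25 - 50.7692)^2 = 664.0533
  (9 - 50.7692)^2 = 1744.6686
  (23 - 50.7692)^2 = 771.1302
  (72 - 50.7692)^2 = 450.7456
  (89 - 50.7692)^2 = 1461.5917
Step 3: Sum of squared deviations = 9264.3077
Step 4: Sample variance = 9264.3077 / 12 = 772.0256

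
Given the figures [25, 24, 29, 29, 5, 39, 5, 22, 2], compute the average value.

20

Step 1: Sum all values: 25 + 24 + 29 + 29 + 5 + 39 + 5 + 22 + 2 = 180
Step 2: Count the number of values: n = 9
Step 3: Mean = sum / n = 180 / 9 = 20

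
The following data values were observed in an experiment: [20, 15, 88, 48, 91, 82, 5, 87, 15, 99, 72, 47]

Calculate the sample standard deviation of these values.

34.895

Step 1: Compute the mean: 55.75
Step 2: Sum of squared deviations from the mean: 13394.25
Step 3: Sample variance = 13394.25 / 11 = 1217.6591
Step 4: Standard deviation = sqrt(1217.6591) = 34.895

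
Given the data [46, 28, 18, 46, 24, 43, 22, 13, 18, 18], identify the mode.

18

Step 1: Count the frequency of each value:
  13: appears 1 time(s)
  18: appears 3 time(s)
  22: appears 1 time(s)
  24: appears 1 time(s)
  28: appears 1 time(s)
  43: appears 1 time(s)
  46: appears 2 time(s)
Step 2: The value 18 appears most frequently (3 times).
Step 3: Mode = 18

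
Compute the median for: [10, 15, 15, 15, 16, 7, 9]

15

Step 1: Sort the data in ascending order: [7, 9, 10, 15, 15, 15, 16]
Step 2: The number of values is n = 7.
Step 3: Since n is odd, the median is the middle value at position 4: 15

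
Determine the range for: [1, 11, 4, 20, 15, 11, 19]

19

Step 1: Identify the maximum value: max = 20
Step 2: Identify the minimum value: min = 1
Step 3: Range = max - min = 20 - 1 = 19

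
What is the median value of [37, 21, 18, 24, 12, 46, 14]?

21

Step 1: Sort the data in ascending order: [12, 14, 18, 21, 24, 37, 46]
Step 2: The number of values is n = 7.
Step 3: Since n is odd, the median is the middle value at position 4: 21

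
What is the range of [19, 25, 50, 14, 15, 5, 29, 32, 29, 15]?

45

Step 1: Identify the maximum value: max = 50
Step 2: Identify the minimum value: min = 5
Step 3: Range = max - min = 50 - 5 = 45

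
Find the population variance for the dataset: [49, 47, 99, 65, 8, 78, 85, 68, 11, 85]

857.65

Step 1: Compute the mean: (49 + 47 + 99 + 65 + 8 + 78 + 85 + 68 + 11 + 85) / 10 = 59.5
Step 2: Compute squared deviations from the mean:
  (49 - 59.5)^2 = 110.25
  (47 - 59.5)^2 = 156.25
  (99 - 59.5)^2 = 1560.25
  (65 - 59.5)^2 = 30.25
  (8 - 59.5)^2 = 2652.25
  (78 - 59.5)^2 = 342.25
  (85 - 59.5)^2 = 650.25
  (68 - 59.5)^2 = 72.25
  (11 - 59.5)^2 = 2352.25
  (85 - 59.5)^2 = 650.25
Step 3: Sum of squared deviations = 8576.5
Step 4: Population variance = 8576.5 / 10 = 857.65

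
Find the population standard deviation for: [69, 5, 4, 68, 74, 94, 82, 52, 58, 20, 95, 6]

33.2042

Step 1: Compute the mean: 52.25
Step 2: Sum of squared deviations from the mean: 13230.25
Step 3: Population variance = 13230.25 / 12 = 1102.5208
Step 4: Standard deviation = sqrt(1102.5208) = 33.2042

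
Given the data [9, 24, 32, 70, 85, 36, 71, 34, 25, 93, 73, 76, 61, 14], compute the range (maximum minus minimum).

84

Step 1: Identify the maximum value: max = 93
Step 2: Identify the minimum value: min = 9
Step 3: Range = max - min = 93 - 9 = 84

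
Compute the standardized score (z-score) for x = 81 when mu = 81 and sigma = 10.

0

Step 1: Recall the z-score formula: z = (x - mu) / sigma
Step 2: Substitute values: z = (81 - 81) / 10
Step 3: z = 0 / 10 = 0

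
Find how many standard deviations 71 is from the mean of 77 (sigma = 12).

-0.5

Step 1: Recall the z-score formula: z = (x - mu) / sigma
Step 2: Substitute values: z = (71 - 77) / 12
Step 3: z = -6 / 12 = -0.5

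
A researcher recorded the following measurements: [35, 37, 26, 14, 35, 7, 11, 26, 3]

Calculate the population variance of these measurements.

151.5802

Step 1: Compute the mean: (35 + 37 + 26 + 14 + 35 + 7 + 11 + 26 + 3) / 9 = 21.5556
Step 2: Compute squared deviations from the mean:
  (35 - 21.5556)^2 = 180.7531
  (37 - 21.5556)^2 = 238.5309
  (26 - 21.5556)^2 = 19.7531
  (14 - 21.5556)^2 = 57.0864
  (35 - 21.5556)^2 = 180.7531
  (7 - 21.5556)^2 = 211.8642
  (11 - 21.5556)^2 = 111.4198
  (26 - 21.5556)^2 = 19.7531
  (3 - 21.5556)^2 = 344.3086
Step 3: Sum of squared deviations = 1364.2222
Step 4: Population variance = 1364.2222 / 9 = 151.5802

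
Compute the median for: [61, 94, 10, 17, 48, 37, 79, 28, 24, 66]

42.5

Step 1: Sort the data in ascending order: [10, 17, 24, 28, 37, 48, 61, 66, 79, 94]
Step 2: The number of values is n = 10.
Step 3: Since n is even, the median is the average of positions 5 and 6:
  Median = (37 + 48) / 2 = 42.5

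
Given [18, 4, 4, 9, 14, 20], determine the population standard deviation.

6.318

Step 1: Compute the mean: 11.5
Step 2: Sum of squared deviations from the mean: 239.5
Step 3: Population variance = 239.5 / 6 = 39.9167
Step 4: Standard deviation = sqrt(39.9167) = 6.318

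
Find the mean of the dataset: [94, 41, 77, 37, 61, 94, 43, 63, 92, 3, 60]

60.4545

Step 1: Sum all values: 94 + 41 + 77 + 37 + 61 + 94 + 43 + 63 + 92 + 3 + 60 = 665
Step 2: Count the number of values: n = 11
Step 3: Mean = sum / n = 665 / 11 = 60.4545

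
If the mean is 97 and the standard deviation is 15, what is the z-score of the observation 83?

-0.9333

Step 1: Recall the z-score formula: z = (x - mu) / sigma
Step 2: Substitute values: z = (83 - 97) / 15
Step 3: z = -14 / 15 = -0.9333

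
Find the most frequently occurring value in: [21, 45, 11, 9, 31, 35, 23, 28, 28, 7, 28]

28

Step 1: Count the frequency of each value:
  7: appears 1 time(s)
  9: appears 1 time(s)
  11: appears 1 time(s)
  21: appears 1 time(s)
  23: appears 1 time(s)
  28: appears 3 time(s)
  31: appears 1 time(s)
  35: appears 1 time(s)
  45: appears 1 time(s)
Step 2: The value 28 appears most frequently (3 times).
Step 3: Mode = 28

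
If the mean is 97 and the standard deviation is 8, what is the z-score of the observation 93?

-0.5

Step 1: Recall the z-score formula: z = (x - mu) / sigma
Step 2: Substitute values: z = (93 - 97) / 8
Step 3: z = -4 / 8 = -0.5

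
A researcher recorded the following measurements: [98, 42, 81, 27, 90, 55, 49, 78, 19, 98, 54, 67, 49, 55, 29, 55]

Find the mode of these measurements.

55

Step 1: Count the frequency of each value:
  19: appears 1 time(s)
  27: appears 1 time(s)
  29: appears 1 time(s)
  42: appears 1 time(s)
  49: appears 2 time(s)
  54: appears 1 time(s)
  55: appears 3 time(s)
  67: appears 1 time(s)
  78: appears 1 time(s)
  81: appears 1 time(s)
  90: appears 1 time(s)
  98: appears 2 time(s)
Step 2: The value 55 appears most frequently (3 times).
Step 3: Mode = 55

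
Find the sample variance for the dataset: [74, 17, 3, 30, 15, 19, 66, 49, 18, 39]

552.4444

Step 1: Compute the mean: (74 + 17 + 3 + 30 + 15 + 19 + 66 + 49 + 18 + 39) / 10 = 33
Step 2: Compute squared deviations from the mean:
  (74 - 33)^2 = 1681
  (17 - 33)^2 = 256
  (3 - 33)^2 = 900
  (30 - 33)^2 = 9
  (15 - 33)^2 = 324
  (19 - 33)^2 = 196
  (66 - 33)^2 = 1089
  (49 - 33)^2 = 256
  (18 - 33)^2 = 225
  (39 - 33)^2 = 36
Step 3: Sum of squared deviations = 4972
Step 4: Sample variance = 4972 / 9 = 552.4444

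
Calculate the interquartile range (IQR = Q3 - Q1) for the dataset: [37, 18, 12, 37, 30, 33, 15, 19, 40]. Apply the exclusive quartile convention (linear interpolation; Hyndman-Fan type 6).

20.5

Step 1: Sort the data: [12, 15, 18, 19, 30, 33, 37, 37, 40]
Step 2: n = 9
Step 3: Using the exclusive quartile method:
  Q1 = 16.5
  Q2 (median) = 30
  Q3 = 37
  IQR = Q3 - Q1 = 37 - 16.5 = 20.5
Step 4: IQR = 20.5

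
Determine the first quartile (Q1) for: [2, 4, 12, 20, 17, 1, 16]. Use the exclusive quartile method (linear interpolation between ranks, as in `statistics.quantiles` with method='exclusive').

2

Step 1: Sort the data: [1, 2, 4, 12, 16, 17, 20]
Step 2: n = 7
Step 3: Using the exclusive quartile method:
  Q1 = 2
  Q2 (median) = 12
  Q3 = 17
  IQR = Q3 - Q1 = 17 - 2 = 15
Step 4: Q1 = 2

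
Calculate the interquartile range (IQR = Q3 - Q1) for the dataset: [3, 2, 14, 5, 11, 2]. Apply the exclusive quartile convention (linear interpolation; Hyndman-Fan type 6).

9.75

Step 1: Sort the data: [2, 2, 3, 5, 11, 14]
Step 2: n = 6
Step 3: Using the exclusive quartile method:
  Q1 = 2
  Q2 (median) = 4
  Q3 = 11.75
  IQR = Q3 - Q1 = 11.75 - 2 = 9.75
Step 4: IQR = 9.75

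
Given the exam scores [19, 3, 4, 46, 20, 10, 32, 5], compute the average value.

17.375

Step 1: Sum all values: 19 + 3 + 4 + 46 + 20 + 10 + 32 + 5 = 139
Step 2: Count the number of values: n = 8
Step 3: Mean = sum / n = 139 / 8 = 17.375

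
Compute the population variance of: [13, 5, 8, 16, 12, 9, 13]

11.8367

Step 1: Compute the mean: (13 + 5 + 8 + 16 + 12 + 9 + 13) / 7 = 10.8571
Step 2: Compute squared deviations from the mean:
  (13 - 10.8571)^2 = 4.5918
  (5 - 10.8571)^2 = 34.3061
  (8 - 10.8571)^2 = 8.1633
  (16 - 10.8571)^2 = 26.449
  (12 - 10.8571)^2 = 1.3061
  (9 - 10.8571)^2 = 3.449
  (13 - 10.8571)^2 = 4.5918
Step 3: Sum of squared deviations = 82.8571
Step 4: Population variance = 82.8571 / 7 = 11.8367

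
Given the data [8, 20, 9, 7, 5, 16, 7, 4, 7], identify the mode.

7

Step 1: Count the frequency of each value:
  4: appears 1 time(s)
  5: appears 1 time(s)
  7: appears 3 time(s)
  8: appears 1 time(s)
  9: appears 1 time(s)
  16: appears 1 time(s)
  20: appears 1 time(s)
Step 2: The value 7 appears most frequently (3 times).
Step 3: Mode = 7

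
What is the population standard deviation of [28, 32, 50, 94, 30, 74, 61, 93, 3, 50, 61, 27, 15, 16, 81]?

28.0587

Step 1: Compute the mean: 47.6667
Step 2: Sum of squared deviations from the mean: 11809.3333
Step 3: Population variance = 11809.3333 / 15 = 787.2889
Step 4: Standard deviation = sqrt(787.2889) = 28.0587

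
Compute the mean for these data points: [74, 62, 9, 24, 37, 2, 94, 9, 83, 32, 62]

44.3636

Step 1: Sum all values: 74 + 62 + 9 + 24 + 37 + 2 + 94 + 9 + 83 + 32 + 62 = 488
Step 2: Count the number of values: n = 11
Step 3: Mean = sum / n = 488 / 11 = 44.3636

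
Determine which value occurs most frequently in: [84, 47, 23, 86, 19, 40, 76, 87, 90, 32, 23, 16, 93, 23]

23

Step 1: Count the frequency of each value:
  16: appears 1 time(s)
  19: appears 1 time(s)
  23: appears 3 time(s)
  32: appears 1 time(s)
  40: appears 1 time(s)
  47: appears 1 time(s)
  76: appears 1 time(s)
  84: appears 1 time(s)
  86: appears 1 time(s)
  87: appears 1 time(s)
  90: appears 1 time(s)
  93: appears 1 time(s)
Step 2: The value 23 appears most frequently (3 times).
Step 3: Mode = 23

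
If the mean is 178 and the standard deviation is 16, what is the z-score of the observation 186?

0.5

Step 1: Recall the z-score formula: z = (x - mu) / sigma
Step 2: Substitute values: z = (186 - 178) / 16
Step 3: z = 8 / 16 = 0.5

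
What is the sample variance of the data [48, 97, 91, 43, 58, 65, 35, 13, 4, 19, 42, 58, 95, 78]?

899.1429

Step 1: Compute the mean: (48 + 97 + 91 + 43 + 58 + 65 + 35 + 13 + 4 + 19 + 42 + 58 + 95 + 78) / 14 = 53.2857
Step 2: Compute squared deviations from the mean:
  (48 - 53.2857)^2 = 27.9388
  (97 - 53.2857)^2 = 1910.9388
  (91 - 53.2857)^2 = 1422.3673
  (43 - 53.2857)^2 = 105.7959
  (58 - 53.2857)^2 = 22.2245
  (65 - 53.2857)^2 = 137.2245
  (35 - 53.2857)^2 = 334.3673
  (13 - 53.2857)^2 = 1622.9388
  (4 - 53.2857)^2 = 2429.0816
  (19 - 53.2857)^2 = 1175.5102
  (42 - 53.2857)^2 = 127.3673
  (58 - 53.2857)^2 = 22.2245
  (95 - 53.2857)^2 = 1740.0816
  (78 - 53.2857)^2 = 610.7959
Step 3: Sum of squared deviations = 11688.8571
Step 4: Sample variance = 11688.8571 / 13 = 899.1429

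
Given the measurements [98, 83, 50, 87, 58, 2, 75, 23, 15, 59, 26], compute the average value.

52.3636

Step 1: Sum all values: 98 + 83 + 50 + 87 + 58 + 2 + 75 + 23 + 15 + 59 + 26 = 576
Step 2: Count the number of values: n = 11
Step 3: Mean = sum / n = 576 / 11 = 52.3636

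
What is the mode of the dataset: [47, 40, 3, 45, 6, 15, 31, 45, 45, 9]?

45

Step 1: Count the frequency of each value:
  3: appears 1 time(s)
  6: appears 1 time(s)
  9: appears 1 time(s)
  15: appears 1 time(s)
  31: appears 1 time(s)
  40: appears 1 time(s)
  45: appears 3 time(s)
  47: appears 1 time(s)
Step 2: The value 45 appears most frequently (3 times).
Step 3: Mode = 45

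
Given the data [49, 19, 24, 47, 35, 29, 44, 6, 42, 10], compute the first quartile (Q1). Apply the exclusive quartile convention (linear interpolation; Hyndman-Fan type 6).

16.75

Step 1: Sort the data: [6, 10, 19, 24, 29, 35, 42, 44, 47, 49]
Step 2: n = 10
Step 3: Using the exclusive quartile method:
  Q1 = 16.75
  Q2 (median) = 32
  Q3 = 44.75
  IQR = Q3 - Q1 = 44.75 - 16.75 = 28
Step 4: Q1 = 16.75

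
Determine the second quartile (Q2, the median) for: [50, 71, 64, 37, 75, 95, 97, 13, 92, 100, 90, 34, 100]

75

Step 1: Sort the data: [13, 34, 37, 50, 64, 71, 75, 90, 92, 95, 97, 100, 100]
Step 2: n = 13
Step 3: Q2 is the median. Since n is odd, it is the middle value at position 7: 75
Step 4: Q2 = 75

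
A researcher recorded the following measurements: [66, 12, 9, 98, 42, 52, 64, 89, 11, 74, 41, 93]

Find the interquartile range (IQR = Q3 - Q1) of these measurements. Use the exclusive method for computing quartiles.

66

Step 1: Sort the data: [9, 11, 12, 41, 42, 52, 64, 66, 74, 89, 93, 98]
Step 2: n = 12
Step 3: Using the exclusive quartile method:
  Q1 = 19.25
  Q2 (median) = 58
  Q3 = 85.25
  IQR = Q3 - Q1 = 85.25 - 19.25 = 66
Step 4: IQR = 66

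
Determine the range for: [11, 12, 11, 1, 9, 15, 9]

14

Step 1: Identify the maximum value: max = 15
Step 2: Identify the minimum value: min = 1
Step 3: Range = max - min = 15 - 1 = 14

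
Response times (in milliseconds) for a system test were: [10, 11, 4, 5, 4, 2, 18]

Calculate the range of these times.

16

Step 1: Identify the maximum value: max = 18
Step 2: Identify the minimum value: min = 2
Step 3: Range = max - min = 18 - 2 = 16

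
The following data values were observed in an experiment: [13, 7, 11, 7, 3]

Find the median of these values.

7

Step 1: Sort the data in ascending order: [3, 7, 7, 11, 13]
Step 2: The number of values is n = 5.
Step 3: Since n is odd, the median is the middle value at position 3: 7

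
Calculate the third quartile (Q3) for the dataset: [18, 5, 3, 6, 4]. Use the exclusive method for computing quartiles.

12

Step 1: Sort the data: [3, 4, 5, 6, 18]
Step 2: n = 5
Step 3: Using the exclusive quartile method:
  Q1 = 3.5
  Q2 (median) = 5
  Q3 = 12
  IQR = Q3 - Q1 = 12 - 3.5 = 8.5
Step 4: Q3 = 12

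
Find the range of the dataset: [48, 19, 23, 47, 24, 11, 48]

37

Step 1: Identify the maximum value: max = 48
Step 2: Identify the minimum value: min = 11
Step 3: Range = max - min = 48 - 11 = 37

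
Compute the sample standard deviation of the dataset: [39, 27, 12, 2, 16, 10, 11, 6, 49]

15.9095

Step 1: Compute the mean: 19.1111
Step 2: Sum of squared deviations from the mean: 2024.8889
Step 3: Sample variance = 2024.8889 / 8 = 253.1111
Step 4: Standard deviation = sqrt(253.1111) = 15.9095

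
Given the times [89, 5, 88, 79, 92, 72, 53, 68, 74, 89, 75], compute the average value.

71.2727

Step 1: Sum all values: 89 + 5 + 88 + 79 + 92 + 72 + 53 + 68 + 74 + 89 + 75 = 784
Step 2: Count the number of values: n = 11
Step 3: Mean = sum / n = 784 / 11 = 71.2727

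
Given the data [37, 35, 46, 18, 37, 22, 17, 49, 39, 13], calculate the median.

36

Step 1: Sort the data in ascending order: [13, 17, 18, 22, 35, 37, 37, 39, 46, 49]
Step 2: The number of values is n = 10.
Step 3: Since n is even, the median is the average of positions 5 and 6:
  Median = (35 + 37) / 2 = 36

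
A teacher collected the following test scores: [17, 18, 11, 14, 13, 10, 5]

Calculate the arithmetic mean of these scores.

12.5714

Step 1: Sum all values: 17 + 18 + 11 + 14 + 13 + 10 + 5 = 88
Step 2: Count the number of values: n = 7
Step 3: Mean = sum / n = 88 / 7 = 12.5714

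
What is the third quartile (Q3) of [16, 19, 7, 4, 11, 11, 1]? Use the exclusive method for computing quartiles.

16

Step 1: Sort the data: [1, 4, 7, 11, 11, 16, 19]
Step 2: n = 7
Step 3: Using the exclusive quartile method:
  Q1 = 4
  Q2 (median) = 11
  Q3 = 16
  IQR = Q3 - Q1 = 16 - 4 = 12
Step 4: Q3 = 16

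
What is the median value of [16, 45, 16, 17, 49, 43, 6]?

17

Step 1: Sort the data in ascending order: [6, 16, 16, 17, 43, 45, 49]
Step 2: The number of values is n = 7.
Step 3: Since n is odd, the median is the middle value at position 4: 17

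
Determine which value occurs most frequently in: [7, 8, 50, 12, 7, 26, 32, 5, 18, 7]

7

Step 1: Count the frequency of each value:
  5: appears 1 time(s)
  7: appears 3 time(s)
  8: appears 1 time(s)
  12: appears 1 time(s)
  18: appears 1 time(s)
  26: appears 1 time(s)
  32: appears 1 time(s)
  50: appears 1 time(s)
Step 2: The value 7 appears most frequently (3 times).
Step 3: Mode = 7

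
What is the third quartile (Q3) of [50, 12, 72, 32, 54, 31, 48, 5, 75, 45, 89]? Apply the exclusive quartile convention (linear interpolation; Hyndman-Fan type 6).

72

Step 1: Sort the data: [5, 12, 31, 32, 45, 48, 50, 54, 72, 75, 89]
Step 2: n = 11
Step 3: Using the exclusive quartile method:
  Q1 = 31
  Q2 (median) = 48
  Q3 = 72
  IQR = Q3 - Q1 = 72 - 31 = 41
Step 4: Q3 = 72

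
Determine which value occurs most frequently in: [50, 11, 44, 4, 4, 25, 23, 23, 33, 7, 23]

23

Step 1: Count the frequency of each value:
  4: appears 2 time(s)
  7: appears 1 time(s)
  11: appears 1 time(s)
  23: appears 3 time(s)
  25: appears 1 time(s)
  33: appears 1 time(s)
  44: appears 1 time(s)
  50: appears 1 time(s)
Step 2: The value 23 appears most frequently (3 times).
Step 3: Mode = 23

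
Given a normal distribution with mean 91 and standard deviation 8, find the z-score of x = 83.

-1

Step 1: Recall the z-score formula: z = (x - mu) / sigma
Step 2: Substitute values: z = (83 - 91) / 8
Step 3: z = -8 / 8 = -1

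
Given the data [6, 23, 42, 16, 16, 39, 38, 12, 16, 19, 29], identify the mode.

16

Step 1: Count the frequency of each value:
  6: appears 1 time(s)
  12: appears 1 time(s)
  16: appears 3 time(s)
  19: appears 1 time(s)
  23: appears 1 time(s)
  29: appears 1 time(s)
  38: appears 1 time(s)
  39: appears 1 time(s)
  42: appears 1 time(s)
Step 2: The value 16 appears most frequently (3 times).
Step 3: Mode = 16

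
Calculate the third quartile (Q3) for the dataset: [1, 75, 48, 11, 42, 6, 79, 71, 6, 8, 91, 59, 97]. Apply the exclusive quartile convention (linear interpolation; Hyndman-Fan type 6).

77

Step 1: Sort the data: [1, 6, 6, 8, 11, 42, 48, 59, 71, 75, 79, 91, 97]
Step 2: n = 13
Step 3: Using the exclusive quartile method:
  Q1 = 7
  Q2 (median) = 48
  Q3 = 77
  IQR = Q3 - Q1 = 77 - 7 = 70
Step 4: Q3 = 77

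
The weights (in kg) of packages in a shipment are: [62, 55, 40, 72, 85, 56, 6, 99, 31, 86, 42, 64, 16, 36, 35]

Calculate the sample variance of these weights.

697.381

Step 1: Compute the mean: (62 + 55 + 40 + 72 + 85 + 56 + 6 + 99 + 31 + 86 + 42 + 64 + 16 + 36 + 35) / 15 = 52.3333
Step 2: Compute squared deviations from the mean:
  (62 - 52.3333)^2 = 93.4444
  (55 - 52.3333)^2 = 7.1111
  (40 - 52.3333)^2 = 152.1111
  (72 - 52.3333)^2 = 386.7778
  (85 - 52.3333)^2 = 1067.1111
  (56 - 52.3333)^2 = 13.4444
  (6 - 52.3333)^2 = 2146.7778
  (99 - 52.3333)^2 = 2177.7778
  (31 - 52.3333)^2 = 455.1111
  (86 - 52.3333)^2 = 1133.4444
  (42 - 52.3333)^2 = 106.7778
  (64 - 52.3333)^2 = 136.1111
  (16 - 52.3333)^2 = 1320.1111
  (36 - 52.3333)^2 = 266.7778
  (35 - 52.3333)^2 = 300.4444
Step 3: Sum of squared deviations = 9763.3333
Step 4: Sample variance = 9763.3333 / 14 = 697.381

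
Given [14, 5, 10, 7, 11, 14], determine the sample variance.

13.3667

Step 1: Compute the mean: (14 + 5 + 10 + 7 + 11 + 14) / 6 = 10.1667
Step 2: Compute squared deviations from the mean:
  (14 - 10.1667)^2 = 14.6944
  (5 - 10.1667)^2 = 26.6944
  (10 - 10.1667)^2 = 0.0278
  (7 - 10.1667)^2 = 10.0278
  (11 - 10.1667)^2 = 0.6944
  (14 - 10.1667)^2 = 14.6944
Step 3: Sum of squared deviations = 66.8333
Step 4: Sample variance = 66.8333 / 5 = 13.3667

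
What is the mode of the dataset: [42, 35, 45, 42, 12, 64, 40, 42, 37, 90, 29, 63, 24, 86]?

42

Step 1: Count the frequency of each value:
  12: appears 1 time(s)
  24: appears 1 time(s)
  29: appears 1 time(s)
  35: appears 1 time(s)
  37: appears 1 time(s)
  40: appears 1 time(s)
  42: appears 3 time(s)
  45: appears 1 time(s)
  63: appears 1 time(s)
  64: appears 1 time(s)
  86: appears 1 time(s)
  90: appears 1 time(s)
Step 2: The value 42 appears most frequently (3 times).
Step 3: Mode = 42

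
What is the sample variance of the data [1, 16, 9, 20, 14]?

53.5

Step 1: Compute the mean: (1 + 16 + 9 + 20 + 14) / 5 = 12
Step 2: Compute squared deviations from the mean:
  (1 - 12)^2 = 121
  (16 - 12)^2 = 16
  (9 - 12)^2 = 9
  (20 - 12)^2 = 64
  (14 - 12)^2 = 4
Step 3: Sum of squared deviations = 214
Step 4: Sample variance = 214 / 4 = 53.5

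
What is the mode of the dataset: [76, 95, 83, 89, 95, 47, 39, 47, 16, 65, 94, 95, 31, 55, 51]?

95

Step 1: Count the frequency of each value:
  16: appears 1 time(s)
  31: appears 1 time(s)
  39: appears 1 time(s)
  47: appears 2 time(s)
  51: appears 1 time(s)
  55: appears 1 time(s)
  65: appears 1 time(s)
  76: appears 1 time(s)
  83: appears 1 time(s)
  89: appears 1 time(s)
  94: appears 1 time(s)
  95: appears 3 time(s)
Step 2: The value 95 appears most frequently (3 times).
Step 3: Mode = 95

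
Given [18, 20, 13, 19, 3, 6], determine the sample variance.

51.7667

Step 1: Compute the mean: (18 + 20 + 13 + 19 + 3 + 6) / 6 = 13.1667
Step 2: Compute squared deviations from the mean:
  (18 - 13.1667)^2 = 23.3611
  (20 - 13.1667)^2 = 46.6944
  (13 - 13.1667)^2 = 0.0278
  (19 - 13.1667)^2 = 34.0278
  (3 - 13.1667)^2 = 103.3611
  (6 - 13.1667)^2 = 51.3611
Step 3: Sum of squared deviations = 258.8333
Step 4: Sample variance = 258.8333 / 5 = 51.7667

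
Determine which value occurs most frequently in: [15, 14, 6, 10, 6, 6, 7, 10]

6

Step 1: Count the frequency of each value:
  6: appears 3 time(s)
  7: appears 1 time(s)
  10: appears 2 time(s)
  14: appears 1 time(s)
  15: appears 1 time(s)
Step 2: The value 6 appears most frequently (3 times).
Step 3: Mode = 6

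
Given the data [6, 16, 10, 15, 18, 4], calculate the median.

12.5

Step 1: Sort the data in ascending order: [4, 6, 10, 15, 16, 18]
Step 2: The number of values is n = 6.
Step 3: Since n is even, the median is the average of positions 3 and 4:
  Median = (10 + 15) / 2 = 12.5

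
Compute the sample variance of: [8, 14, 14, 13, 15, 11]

6.7

Step 1: Compute the mean: (8 + 14 + 14 + 13 + 15 + 11) / 6 = 12.5
Step 2: Compute squared deviations from the mean:
  (8 - 12.5)^2 = 20.25
  (14 - 12.5)^2 = 2.25
  (14 - 12.5)^2 = 2.25
  (13 - 12.5)^2 = 0.25
  (15 - 12.5)^2 = 6.25
  (11 - 12.5)^2 = 2.25
Step 3: Sum of squared deviations = 33.5
Step 4: Sample variance = 33.5 / 5 = 6.7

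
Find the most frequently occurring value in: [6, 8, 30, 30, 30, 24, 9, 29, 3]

30

Step 1: Count the frequency of each value:
  3: appears 1 time(s)
  6: appears 1 time(s)
  8: appears 1 time(s)
  9: appears 1 time(s)
  24: appears 1 time(s)
  29: appears 1 time(s)
  30: appears 3 time(s)
Step 2: The value 30 appears most frequently (3 times).
Step 3: Mode = 30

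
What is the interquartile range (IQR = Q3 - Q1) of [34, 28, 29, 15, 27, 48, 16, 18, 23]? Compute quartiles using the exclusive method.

14.5

Step 1: Sort the data: [15, 16, 18, 23, 27, 28, 29, 34, 48]
Step 2: n = 9
Step 3: Using the exclusive quartile method:
  Q1 = 17
  Q2 (median) = 27
  Q3 = 31.5
  IQR = Q3 - Q1 = 31.5 - 17 = 14.5
Step 4: IQR = 14.5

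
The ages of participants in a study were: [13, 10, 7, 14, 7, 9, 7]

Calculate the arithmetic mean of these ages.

9.5714

Step 1: Sum all values: 13 + 10 + 7 + 14 + 7 + 9 + 7 = 67
Step 2: Count the number of values: n = 7
Step 3: Mean = sum / n = 67 / 7 = 9.5714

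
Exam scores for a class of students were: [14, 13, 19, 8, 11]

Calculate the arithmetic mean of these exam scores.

13

Step 1: Sum all values: 14 + 13 + 19 + 8 + 11 = 65
Step 2: Count the number of values: n = 5
Step 3: Mean = sum / n = 65 / 5 = 13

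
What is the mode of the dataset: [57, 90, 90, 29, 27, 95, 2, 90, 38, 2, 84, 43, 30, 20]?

90

Step 1: Count the frequency of each value:
  2: appears 2 time(s)
  20: appears 1 time(s)
  27: appears 1 time(s)
  29: appears 1 time(s)
  30: appears 1 time(s)
  38: appears 1 time(s)
  43: appears 1 time(s)
  57: appears 1 time(s)
  84: appears 1 time(s)
  90: appears 3 time(s)
  95: appears 1 time(s)
Step 2: The value 90 appears most frequently (3 times).
Step 3: Mode = 90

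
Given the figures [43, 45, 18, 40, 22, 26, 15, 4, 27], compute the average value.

26.6667

Step 1: Sum all values: 43 + 45 + 18 + 40 + 22 + 26 + 15 + 4 + 27 = 240
Step 2: Count the number of values: n = 9
Step 3: Mean = sum / n = 240 / 9 = 26.6667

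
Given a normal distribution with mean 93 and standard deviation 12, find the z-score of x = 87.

-0.5

Step 1: Recall the z-score formula: z = (x - mu) / sigma
Step 2: Substitute values: z = (87 - 93) / 12
Step 3: z = -6 / 12 = -0.5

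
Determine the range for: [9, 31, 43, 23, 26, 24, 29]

34

Step 1: Identify the maximum value: max = 43
Step 2: Identify the minimum value: min = 9
Step 3: Range = max - min = 43 - 9 = 34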